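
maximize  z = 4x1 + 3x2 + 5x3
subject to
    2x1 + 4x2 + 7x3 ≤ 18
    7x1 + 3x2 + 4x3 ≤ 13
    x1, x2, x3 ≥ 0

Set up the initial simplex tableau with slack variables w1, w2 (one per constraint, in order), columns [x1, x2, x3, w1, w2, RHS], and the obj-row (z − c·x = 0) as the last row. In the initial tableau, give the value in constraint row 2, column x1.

7

Constraint 2 has coefficient 7 on x1.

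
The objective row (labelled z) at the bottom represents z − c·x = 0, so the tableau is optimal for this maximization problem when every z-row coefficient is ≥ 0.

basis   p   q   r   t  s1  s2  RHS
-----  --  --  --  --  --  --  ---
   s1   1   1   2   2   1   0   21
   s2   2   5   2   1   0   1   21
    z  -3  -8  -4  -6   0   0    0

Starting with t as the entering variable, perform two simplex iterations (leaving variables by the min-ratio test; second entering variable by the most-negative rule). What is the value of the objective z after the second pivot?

Ratio test on column t — row 1: 21/2 = 21/2; row 2: 21/1 = 21. Minimum is 21/2 at row 1 (s1 leaves); pivot element 2.
Pivot on row 1; the z-row RHS becomes 0 − (-6)·(21/2) = 63.
Next entering variable (most negative z-row entry -5): q.
Ratio test on column q — row 1: (21/2)/(1/2) = 21; row 2: (21/2)/(9/2) = 7/3. Minimum is 7/3 at row 2 (s2 leaves); pivot element 9/2.
After the second pivot the z-row RHS is 63 − (-5)·(7/3) = 224/3.

224/3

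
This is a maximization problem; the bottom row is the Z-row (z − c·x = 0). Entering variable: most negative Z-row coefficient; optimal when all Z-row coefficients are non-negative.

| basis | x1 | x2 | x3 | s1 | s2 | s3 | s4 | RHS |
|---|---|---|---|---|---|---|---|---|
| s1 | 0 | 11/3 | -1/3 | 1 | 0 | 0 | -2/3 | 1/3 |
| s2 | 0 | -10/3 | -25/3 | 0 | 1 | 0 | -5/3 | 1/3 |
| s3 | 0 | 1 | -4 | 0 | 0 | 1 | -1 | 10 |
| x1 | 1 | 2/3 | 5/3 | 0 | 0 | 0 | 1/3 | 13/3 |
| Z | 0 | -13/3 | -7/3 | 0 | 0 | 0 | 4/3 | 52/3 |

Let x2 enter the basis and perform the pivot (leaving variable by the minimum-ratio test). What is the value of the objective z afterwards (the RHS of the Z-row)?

195/11

Ratio test on column x2 — row 1: (1/3)/(11/3) = 1/11; row 2: entry -10/3 ≤ 0; row 3: 10/1 = 10; row 4: (13/3)/(2/3) = 13/2. Minimum is 1/11 at row 1 (s1 leaves); pivot element 11/3.
Pivot on row 1; the Z-row RHS becomes 52/3 − (-13/3)·(1/11) = 195/11.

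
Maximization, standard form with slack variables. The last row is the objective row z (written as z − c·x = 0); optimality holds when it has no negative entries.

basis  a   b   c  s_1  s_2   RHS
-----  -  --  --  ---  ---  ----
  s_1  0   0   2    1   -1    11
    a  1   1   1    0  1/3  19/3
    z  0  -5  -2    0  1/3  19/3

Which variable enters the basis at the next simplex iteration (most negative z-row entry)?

b

Negative z-row entries: b: -5, c: -2.
The most negative is -5 in column b, so b enters.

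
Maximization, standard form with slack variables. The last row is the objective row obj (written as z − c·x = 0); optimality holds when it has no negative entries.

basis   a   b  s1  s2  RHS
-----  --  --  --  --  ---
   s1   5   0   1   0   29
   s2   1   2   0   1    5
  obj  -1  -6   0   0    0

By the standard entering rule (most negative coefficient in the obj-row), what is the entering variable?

Negative obj-row entries: a: -1, b: -6.
The most negative is -6 in column b, so b enters.

b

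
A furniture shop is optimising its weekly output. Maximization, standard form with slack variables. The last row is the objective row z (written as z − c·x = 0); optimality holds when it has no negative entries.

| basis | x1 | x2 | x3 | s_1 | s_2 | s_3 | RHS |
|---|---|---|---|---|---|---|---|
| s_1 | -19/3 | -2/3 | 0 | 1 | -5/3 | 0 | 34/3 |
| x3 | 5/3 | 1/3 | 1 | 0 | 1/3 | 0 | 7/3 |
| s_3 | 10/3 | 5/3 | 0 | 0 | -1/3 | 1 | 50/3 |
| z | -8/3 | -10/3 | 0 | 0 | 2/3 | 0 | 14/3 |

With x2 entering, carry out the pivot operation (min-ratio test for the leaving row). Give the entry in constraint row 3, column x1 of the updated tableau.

Ratio test on column x2 — row 1: entry -2/3 ≤ 0; row 2: (7/3)/(1/3) = 7; row 3: (50/3)/(5/3) = 10. Minimum is 7 at row 2 (x3 leaves); pivot element 1/3.
Divide row 2 by 1/3; eliminate column x2 from the other rows.
Row 3 update in column x1: 10/3 − (5/3)·5 = -5.

-5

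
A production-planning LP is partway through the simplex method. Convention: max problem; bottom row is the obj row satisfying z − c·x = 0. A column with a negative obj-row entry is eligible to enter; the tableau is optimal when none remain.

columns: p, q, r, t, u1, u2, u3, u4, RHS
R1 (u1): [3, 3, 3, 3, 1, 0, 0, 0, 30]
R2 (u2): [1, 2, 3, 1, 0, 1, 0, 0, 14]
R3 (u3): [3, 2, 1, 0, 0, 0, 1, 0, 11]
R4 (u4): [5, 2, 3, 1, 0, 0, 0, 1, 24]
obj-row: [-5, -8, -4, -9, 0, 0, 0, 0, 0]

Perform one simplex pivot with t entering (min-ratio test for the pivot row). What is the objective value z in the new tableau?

Ratio test on column t — row 1: 30/3 = 10; row 2: 14/1 = 14; row 3: entry 0 ≤ 0; row 4: 24/1 = 24. Minimum is 10 at row 1 (u1 leaves); pivot element 3.
Pivot on row 1; the obj-row RHS becomes 0 − (-9)·10 = 90.

90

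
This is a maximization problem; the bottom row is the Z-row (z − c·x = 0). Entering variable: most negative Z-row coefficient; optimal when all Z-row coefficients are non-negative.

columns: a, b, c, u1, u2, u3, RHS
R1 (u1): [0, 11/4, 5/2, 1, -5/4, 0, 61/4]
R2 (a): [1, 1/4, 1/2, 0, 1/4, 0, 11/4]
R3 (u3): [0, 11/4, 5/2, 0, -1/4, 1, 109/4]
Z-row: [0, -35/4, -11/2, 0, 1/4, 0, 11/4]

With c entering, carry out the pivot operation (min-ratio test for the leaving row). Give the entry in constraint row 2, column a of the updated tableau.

2

Ratio test on column c — row 1: (61/4)/(5/2) = 61/10; row 2: (11/4)/(1/2) = 11/2; row 3: (109/4)/(5/2) = 109/10. Minimum is 11/2 at row 2 (a leaves); pivot element 1/2.
Divide row 2 by 1/2; eliminate column c from the other rows.
In the new row 2, the a entry is the old entry divided by the pivot: 1/(1/2) = 2.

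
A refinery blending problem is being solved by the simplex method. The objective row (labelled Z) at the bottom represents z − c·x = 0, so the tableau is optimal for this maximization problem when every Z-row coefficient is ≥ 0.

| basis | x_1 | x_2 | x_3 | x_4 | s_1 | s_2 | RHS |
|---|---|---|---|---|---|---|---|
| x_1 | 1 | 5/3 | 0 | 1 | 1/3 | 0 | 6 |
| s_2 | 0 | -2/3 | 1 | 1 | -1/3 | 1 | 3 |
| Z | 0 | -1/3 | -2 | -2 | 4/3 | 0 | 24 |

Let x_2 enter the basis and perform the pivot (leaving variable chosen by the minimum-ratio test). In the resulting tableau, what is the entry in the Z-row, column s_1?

7/5

Ratio test on column x_2 — row 1: 6/(5/3) = 18/5; row 2: entry -2/3 ≤ 0. Minimum is 18/5 at row 1 (x_1 leaves); pivot element 5/3.
Divide row 1 by 5/3; eliminate column x_2 from the other rows.
Z-row update in column s_1: 4/3 − (-1/3)·(1/5) = 7/5.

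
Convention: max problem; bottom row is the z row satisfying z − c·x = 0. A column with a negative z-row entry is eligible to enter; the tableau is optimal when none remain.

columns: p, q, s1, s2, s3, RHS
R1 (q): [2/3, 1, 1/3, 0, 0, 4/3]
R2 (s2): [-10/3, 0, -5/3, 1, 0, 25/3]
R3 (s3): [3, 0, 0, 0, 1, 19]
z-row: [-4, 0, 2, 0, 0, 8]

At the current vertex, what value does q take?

q is basic (row 1); its value is the RHS of that row, 4/3.

4/3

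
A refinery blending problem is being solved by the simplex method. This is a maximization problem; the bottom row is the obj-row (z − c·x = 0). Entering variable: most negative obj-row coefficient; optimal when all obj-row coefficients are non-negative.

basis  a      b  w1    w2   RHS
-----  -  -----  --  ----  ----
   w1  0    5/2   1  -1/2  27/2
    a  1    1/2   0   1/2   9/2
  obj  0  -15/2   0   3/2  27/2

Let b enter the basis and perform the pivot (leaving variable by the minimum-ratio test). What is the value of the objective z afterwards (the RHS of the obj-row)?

54

Ratio test on column b — row 1: (27/2)/(5/2) = 27/5; row 2: (9/2)/(1/2) = 9. Minimum is 27/5 at row 1 (w1 leaves); pivot element 5/2.
Pivot on row 1; the obj-row RHS becomes 27/2 − (-15/2)·(27/5) = 54.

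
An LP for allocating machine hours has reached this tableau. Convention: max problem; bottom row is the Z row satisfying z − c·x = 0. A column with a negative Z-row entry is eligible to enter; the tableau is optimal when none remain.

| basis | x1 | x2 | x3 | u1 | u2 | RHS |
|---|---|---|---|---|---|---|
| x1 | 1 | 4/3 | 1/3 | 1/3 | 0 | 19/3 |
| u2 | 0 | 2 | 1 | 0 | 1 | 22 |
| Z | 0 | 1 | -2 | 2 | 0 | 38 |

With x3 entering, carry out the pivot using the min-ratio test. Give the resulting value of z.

76

Ratio test on column x3 — row 1: (19/3)/(1/3) = 19; row 2: 22/1 = 22. Minimum is 19 at row 1 (x1 leaves); pivot element 1/3.
Pivot on row 1; the Z-row RHS becomes 38 − (-2)·19 = 76.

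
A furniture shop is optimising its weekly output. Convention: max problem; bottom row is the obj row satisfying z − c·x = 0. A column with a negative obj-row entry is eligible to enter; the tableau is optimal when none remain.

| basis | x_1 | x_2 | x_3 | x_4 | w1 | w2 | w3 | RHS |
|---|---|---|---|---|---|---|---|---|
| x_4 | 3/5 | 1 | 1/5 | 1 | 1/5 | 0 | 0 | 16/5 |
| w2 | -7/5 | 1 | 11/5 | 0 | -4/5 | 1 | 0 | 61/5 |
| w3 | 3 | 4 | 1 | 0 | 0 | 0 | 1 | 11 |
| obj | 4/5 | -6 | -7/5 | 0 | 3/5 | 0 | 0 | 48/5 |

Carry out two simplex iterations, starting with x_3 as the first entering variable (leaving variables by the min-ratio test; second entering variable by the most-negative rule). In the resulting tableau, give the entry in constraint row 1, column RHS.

9/13

Ratio test on column x_3 — row 1: (16/5)/(1/5) = 16; row 2: (61/5)/(11/5) = 61/11; row 3: 11/1 = 11. Minimum is 61/11 at row 2 (w2 leaves); pivot element 11/5.
Divide row 2 by 11/5; eliminate column x_3 from the other rows.
Second iteration: most negative obj-row entry is -59/11 in column x_2, so x_2 enters.
Ratio test on column x_2 — row 1: (23/11)/(10/11) = 23/10; row 2: (61/11)/(5/11) = 61/5; row 3: (60/11)/(39/11) = 20/13. Minimum is 20/13 at row 3 (w3 leaves); pivot element 39/11.
Divide row 3 by 39/11; eliminate column x_2 from the other rows.
After both pivots, the entry at constraint row 1, column RHS is 9/13.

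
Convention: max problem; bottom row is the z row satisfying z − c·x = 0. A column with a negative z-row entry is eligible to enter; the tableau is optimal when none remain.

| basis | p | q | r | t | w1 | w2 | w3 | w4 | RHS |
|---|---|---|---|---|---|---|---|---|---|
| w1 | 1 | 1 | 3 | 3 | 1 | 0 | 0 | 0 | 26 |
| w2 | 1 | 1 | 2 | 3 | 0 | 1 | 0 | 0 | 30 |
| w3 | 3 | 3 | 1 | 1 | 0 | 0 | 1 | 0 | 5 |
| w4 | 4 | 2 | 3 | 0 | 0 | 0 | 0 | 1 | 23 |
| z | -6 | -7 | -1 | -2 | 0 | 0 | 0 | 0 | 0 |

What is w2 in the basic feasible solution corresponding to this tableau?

30

w2 is basic (row 2); its value is the RHS of that row, 30.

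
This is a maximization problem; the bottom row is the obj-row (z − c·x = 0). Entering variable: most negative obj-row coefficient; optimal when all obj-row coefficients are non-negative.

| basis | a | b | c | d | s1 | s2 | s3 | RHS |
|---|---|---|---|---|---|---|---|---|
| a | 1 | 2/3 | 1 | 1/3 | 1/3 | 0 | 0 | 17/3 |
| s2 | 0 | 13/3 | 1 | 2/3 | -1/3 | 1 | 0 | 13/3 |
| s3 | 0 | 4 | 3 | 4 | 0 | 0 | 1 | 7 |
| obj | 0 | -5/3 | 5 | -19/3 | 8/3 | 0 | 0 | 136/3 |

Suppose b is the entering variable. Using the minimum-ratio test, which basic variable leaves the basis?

s2

Column b entries and ratios — a: (17/3)/(2/3) = 17/2; s2: (13/3)/(13/3) = 1; s3: 7/4 = 7/4.
Smallest ratio is 1 in the row of s2, so s2 leaves.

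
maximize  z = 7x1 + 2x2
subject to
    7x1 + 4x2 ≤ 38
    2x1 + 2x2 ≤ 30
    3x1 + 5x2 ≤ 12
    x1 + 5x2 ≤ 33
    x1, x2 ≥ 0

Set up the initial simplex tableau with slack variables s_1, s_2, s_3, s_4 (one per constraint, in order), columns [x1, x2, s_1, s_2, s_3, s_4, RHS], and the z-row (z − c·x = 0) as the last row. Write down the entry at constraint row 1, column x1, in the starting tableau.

7

Constraint 1 has coefficient 7 on x1.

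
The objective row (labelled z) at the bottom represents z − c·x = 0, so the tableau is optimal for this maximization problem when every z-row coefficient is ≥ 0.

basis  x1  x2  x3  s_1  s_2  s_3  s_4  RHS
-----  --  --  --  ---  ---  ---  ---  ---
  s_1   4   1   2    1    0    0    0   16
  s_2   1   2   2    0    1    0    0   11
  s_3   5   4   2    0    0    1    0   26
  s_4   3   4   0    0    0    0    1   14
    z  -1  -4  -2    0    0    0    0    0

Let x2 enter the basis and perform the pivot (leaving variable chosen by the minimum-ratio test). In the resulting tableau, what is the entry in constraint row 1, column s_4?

Ratio test on column x2 — row 1: 16/1 = 16; row 2: 11/2 = 11/2; row 3: 26/4 = 13/2; row 4: 14/4 = 7/2. Minimum is 7/2 at row 4 (s_4 leaves); pivot element 4.
Divide row 4 by 4; eliminate column x2 from the other rows.
Row 1 update in column s_4: 0 − 1·(1/4) = -1/4.

-1/4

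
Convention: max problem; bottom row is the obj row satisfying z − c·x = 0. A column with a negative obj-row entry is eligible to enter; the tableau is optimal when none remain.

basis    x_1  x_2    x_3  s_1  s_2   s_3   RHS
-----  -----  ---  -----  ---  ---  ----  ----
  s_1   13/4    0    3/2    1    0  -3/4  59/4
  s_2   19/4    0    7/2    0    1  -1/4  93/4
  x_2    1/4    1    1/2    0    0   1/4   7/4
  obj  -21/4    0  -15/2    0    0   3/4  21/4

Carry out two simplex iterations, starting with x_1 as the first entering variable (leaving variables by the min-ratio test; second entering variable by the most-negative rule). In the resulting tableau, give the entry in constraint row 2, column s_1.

-19/17

Ratio test on column x_1 — row 1: (59/4)/(13/4) = 59/13; row 2: (93/4)/(19/4) = 93/19; row 3: (7/4)/(1/4) = 7. Minimum is 59/13 at row 1 (s_1 leaves); pivot element 13/4.
Divide row 1 by 13/4; eliminate column x_1 from the other rows.
Second iteration: most negative obj-row entry is -66/13 in column x_3, so x_3 enters.
Ratio test on column x_3 — row 1: (59/13)/(6/13) = 59/6; row 2: (22/13)/(17/13) = 22/17; row 3: (8/13)/(5/13) = 8/5. Minimum is 22/17 at row 2 (s_2 leaves); pivot element 17/13.
Divide row 2 by 17/13; eliminate column x_3 from the other rows.
After both pivots, the entry at constraint row 2, column s_1 is -19/17.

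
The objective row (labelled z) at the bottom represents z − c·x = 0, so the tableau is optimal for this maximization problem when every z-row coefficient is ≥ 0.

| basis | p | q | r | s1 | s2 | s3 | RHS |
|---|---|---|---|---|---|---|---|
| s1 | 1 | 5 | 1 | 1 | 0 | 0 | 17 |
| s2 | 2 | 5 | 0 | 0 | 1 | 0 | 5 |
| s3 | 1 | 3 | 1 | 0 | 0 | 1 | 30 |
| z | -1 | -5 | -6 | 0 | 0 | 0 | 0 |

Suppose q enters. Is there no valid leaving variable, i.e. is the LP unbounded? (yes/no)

no

Column q has positive entries in row(s) 1, 2, 3, so the ratio test bounds it — not unbounded.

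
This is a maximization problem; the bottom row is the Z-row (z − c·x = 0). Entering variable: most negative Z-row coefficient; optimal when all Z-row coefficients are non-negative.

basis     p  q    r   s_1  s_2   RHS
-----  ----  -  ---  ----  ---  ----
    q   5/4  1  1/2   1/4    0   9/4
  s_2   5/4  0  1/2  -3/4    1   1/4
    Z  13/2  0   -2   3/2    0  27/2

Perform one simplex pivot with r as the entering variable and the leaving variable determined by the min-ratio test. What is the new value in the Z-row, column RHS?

29/2

Ratio test on column r — row 1: (9/4)/(1/2) = 9/2; row 2: (1/4)/(1/2) = 1/2. Minimum is 1/2 at row 2 (s_2 leaves); pivot element 1/2.
Divide row 2 by 1/2; eliminate column r from the other rows.
Z-row update in column RHS: 27/2 − (-2)·(1/2) = 29/2.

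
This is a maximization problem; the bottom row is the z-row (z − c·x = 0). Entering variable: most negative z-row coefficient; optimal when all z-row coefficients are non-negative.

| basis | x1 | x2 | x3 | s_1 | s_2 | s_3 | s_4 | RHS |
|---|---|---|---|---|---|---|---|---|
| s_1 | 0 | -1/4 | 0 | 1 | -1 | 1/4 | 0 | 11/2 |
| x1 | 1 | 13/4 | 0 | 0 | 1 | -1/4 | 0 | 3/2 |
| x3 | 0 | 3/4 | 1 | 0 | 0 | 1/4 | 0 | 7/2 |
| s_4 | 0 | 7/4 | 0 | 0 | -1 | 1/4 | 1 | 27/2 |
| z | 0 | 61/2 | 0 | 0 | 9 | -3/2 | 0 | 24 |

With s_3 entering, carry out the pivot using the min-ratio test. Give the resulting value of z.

Ratio test on column s_3 — row 1: (11/2)/(1/4) = 22; row 2: entry -1/4 ≤ 0; row 3: (7/2)/(1/4) = 14; row 4: (27/2)/(1/4) = 54. Minimum is 14 at row 3 (x3 leaves); pivot element 1/4.
Pivot on row 3; the z-row RHS becomes 24 − (-3/2)·14 = 45.

45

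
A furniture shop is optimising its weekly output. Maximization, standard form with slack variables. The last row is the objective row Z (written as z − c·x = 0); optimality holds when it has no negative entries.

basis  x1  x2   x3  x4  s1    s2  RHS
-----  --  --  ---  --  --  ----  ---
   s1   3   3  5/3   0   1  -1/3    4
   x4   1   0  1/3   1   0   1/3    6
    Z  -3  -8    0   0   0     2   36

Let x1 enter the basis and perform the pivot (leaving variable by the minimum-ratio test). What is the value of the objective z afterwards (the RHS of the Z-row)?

Ratio test on column x1 — row 1: 4/3 = 4/3; row 2: 6/1 = 6. Minimum is 4/3 at row 1 (s1 leaves); pivot element 3.
Pivot on row 1; the Z-row RHS becomes 36 − (-3)·(4/3) = 40.

40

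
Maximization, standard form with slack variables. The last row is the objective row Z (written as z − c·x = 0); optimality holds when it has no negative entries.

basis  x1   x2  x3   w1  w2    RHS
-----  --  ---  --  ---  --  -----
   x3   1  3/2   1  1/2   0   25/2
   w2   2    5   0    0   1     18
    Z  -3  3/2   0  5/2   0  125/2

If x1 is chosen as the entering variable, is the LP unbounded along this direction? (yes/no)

Column x1 has positive entries in row(s) 1, 2, so the ratio test bounds it — not unbounded.

no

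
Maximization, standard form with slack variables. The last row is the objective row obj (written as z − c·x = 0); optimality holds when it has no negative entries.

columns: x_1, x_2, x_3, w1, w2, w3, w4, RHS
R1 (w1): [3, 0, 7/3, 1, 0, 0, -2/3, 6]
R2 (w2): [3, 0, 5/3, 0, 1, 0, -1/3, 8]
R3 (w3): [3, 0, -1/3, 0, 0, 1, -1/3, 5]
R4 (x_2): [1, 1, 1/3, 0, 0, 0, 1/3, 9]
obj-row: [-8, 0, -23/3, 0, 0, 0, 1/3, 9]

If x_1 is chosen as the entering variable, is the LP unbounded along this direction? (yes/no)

no

Column x_1 has positive entries in row(s) 1, 2, 3, 4, so the ratio test bounds it — not unbounded.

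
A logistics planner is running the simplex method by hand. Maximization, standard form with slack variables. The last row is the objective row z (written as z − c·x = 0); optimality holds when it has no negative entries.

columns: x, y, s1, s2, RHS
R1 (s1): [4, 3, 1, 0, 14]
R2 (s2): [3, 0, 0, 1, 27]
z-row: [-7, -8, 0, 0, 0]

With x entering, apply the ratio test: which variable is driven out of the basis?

s1

Column x entries and ratios — s1: 14/4 = 7/2; s2: 27/3 = 9.
Smallest ratio is 7/2 in the row of s1, so s1 leaves.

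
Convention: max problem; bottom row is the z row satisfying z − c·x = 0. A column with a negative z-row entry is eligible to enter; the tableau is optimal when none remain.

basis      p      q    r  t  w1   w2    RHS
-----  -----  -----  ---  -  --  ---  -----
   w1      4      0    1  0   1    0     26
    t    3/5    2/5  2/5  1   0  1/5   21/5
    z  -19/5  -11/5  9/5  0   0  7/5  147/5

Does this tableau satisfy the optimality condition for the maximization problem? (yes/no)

The z-row has a negative entry -19/5 in column p, so it is not optimal.

no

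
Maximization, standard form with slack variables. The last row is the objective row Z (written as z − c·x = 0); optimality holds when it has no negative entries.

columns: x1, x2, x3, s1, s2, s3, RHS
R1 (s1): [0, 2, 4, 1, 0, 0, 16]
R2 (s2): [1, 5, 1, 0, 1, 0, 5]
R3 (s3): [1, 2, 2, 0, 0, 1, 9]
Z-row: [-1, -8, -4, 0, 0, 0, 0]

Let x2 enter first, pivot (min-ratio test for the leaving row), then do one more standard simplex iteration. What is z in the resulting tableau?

52/3

Ratio test on column x2 — row 1: 16/2 = 8; row 2: 5/5 = 1; row 3: 9/2 = 9/2. Minimum is 1 at row 2 (s2 leaves); pivot element 5.
Pivot on row 2; the Z-row RHS becomes 0 − (-8)·1 = 8.
Next entering variable (most negative Z-row entry -12/5): x3.
Ratio test on column x3 — row 1: 14/(18/5) = 35/9; row 2: 1/(1/5) = 5; row 3: 7/(8/5) = 35/8. Minimum is 35/9 at row 1 (s1 leaves); pivot element 18/5.
After the second pivot the Z-row RHS is 8 − (-12/5)·(35/9) = 52/3.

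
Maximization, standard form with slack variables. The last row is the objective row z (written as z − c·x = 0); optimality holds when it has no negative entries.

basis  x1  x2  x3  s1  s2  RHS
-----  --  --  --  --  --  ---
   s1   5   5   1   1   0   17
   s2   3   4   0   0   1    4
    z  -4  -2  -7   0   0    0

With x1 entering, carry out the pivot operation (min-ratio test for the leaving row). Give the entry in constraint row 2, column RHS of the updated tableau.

4/3

Ratio test on column x1 — row 1: 17/5 = 17/5; row 2: 4/3 = 4/3. Minimum is 4/3 at row 2 (s2 leaves); pivot element 3.
Divide row 2 by 3; eliminate column x1 from the other rows.
In the new row 2, the RHS entry is the old entry divided by the pivot: 4/3 = 4/3.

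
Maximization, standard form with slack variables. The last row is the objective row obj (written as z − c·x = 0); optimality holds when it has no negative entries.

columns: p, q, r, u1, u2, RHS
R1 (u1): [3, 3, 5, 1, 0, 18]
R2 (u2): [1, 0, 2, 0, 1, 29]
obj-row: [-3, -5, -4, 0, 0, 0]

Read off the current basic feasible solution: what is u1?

u1 is basic (row 1); its value is the RHS of that row, 18.

18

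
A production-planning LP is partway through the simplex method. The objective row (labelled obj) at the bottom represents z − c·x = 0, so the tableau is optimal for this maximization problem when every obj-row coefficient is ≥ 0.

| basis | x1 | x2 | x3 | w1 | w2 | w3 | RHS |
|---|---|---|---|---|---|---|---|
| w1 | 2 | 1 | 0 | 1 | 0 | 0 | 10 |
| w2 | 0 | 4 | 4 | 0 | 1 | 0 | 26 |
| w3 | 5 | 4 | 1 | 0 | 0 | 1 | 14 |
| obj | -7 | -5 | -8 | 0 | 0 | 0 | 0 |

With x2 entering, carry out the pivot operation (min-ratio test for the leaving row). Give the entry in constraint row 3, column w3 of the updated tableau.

1/4

Ratio test on column x2 — row 1: 10/1 = 10; row 2: 26/4 = 13/2; row 3: 14/4 = 7/2. Minimum is 7/2 at row 3 (w3 leaves); pivot element 4.
Divide row 3 by 4; eliminate column x2 from the other rows.
In the new row 3, the w3 entry is the old entry divided by the pivot: 1/4 = 1/4.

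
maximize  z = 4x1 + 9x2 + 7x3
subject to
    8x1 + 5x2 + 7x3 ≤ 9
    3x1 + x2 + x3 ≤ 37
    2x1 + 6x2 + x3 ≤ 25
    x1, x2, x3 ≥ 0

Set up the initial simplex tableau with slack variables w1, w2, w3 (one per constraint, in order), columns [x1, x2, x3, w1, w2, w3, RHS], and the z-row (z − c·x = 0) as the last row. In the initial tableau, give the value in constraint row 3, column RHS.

25

The RHS of constraint 3 is b_3 = 25.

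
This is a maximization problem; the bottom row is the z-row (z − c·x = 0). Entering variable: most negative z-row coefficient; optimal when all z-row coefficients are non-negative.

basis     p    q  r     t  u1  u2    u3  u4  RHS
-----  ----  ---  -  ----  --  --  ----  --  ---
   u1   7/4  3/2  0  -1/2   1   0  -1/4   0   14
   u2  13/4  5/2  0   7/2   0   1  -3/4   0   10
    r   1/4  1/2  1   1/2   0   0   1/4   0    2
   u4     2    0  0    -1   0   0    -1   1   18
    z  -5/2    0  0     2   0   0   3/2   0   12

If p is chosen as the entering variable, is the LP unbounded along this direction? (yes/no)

Column p has positive entries in row(s) 1, 2, 3, 4, so the ratio test bounds it — not unbounded.

no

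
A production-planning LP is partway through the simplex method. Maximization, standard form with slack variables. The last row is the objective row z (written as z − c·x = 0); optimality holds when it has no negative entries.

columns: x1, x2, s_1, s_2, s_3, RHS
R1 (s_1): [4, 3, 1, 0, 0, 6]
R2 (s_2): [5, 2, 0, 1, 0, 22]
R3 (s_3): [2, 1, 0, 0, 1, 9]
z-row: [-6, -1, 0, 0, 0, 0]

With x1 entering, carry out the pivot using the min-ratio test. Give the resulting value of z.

Ratio test on column x1 — row 1: 6/4 = 3/2; row 2: 22/5 = 22/5; row 3: 9/2 = 9/2. Minimum is 3/2 at row 1 (s_1 leaves); pivot element 4.
Pivot on row 1; the z-row RHS becomes 0 − (-6)·(3/2) = 9.

9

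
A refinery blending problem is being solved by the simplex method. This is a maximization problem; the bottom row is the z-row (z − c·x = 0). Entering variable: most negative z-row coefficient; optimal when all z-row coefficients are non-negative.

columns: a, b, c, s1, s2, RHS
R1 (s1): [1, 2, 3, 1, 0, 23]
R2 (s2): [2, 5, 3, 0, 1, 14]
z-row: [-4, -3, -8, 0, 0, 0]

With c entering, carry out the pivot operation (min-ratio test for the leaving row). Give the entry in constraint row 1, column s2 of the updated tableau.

-1

Ratio test on column c — row 1: 23/3 = 23/3; row 2: 14/3 = 14/3. Minimum is 14/3 at row 2 (s2 leaves); pivot element 3.
Divide row 2 by 3; eliminate column c from the other rows.
Row 1 update in column s2: 0 − 3·(1/3) = -1.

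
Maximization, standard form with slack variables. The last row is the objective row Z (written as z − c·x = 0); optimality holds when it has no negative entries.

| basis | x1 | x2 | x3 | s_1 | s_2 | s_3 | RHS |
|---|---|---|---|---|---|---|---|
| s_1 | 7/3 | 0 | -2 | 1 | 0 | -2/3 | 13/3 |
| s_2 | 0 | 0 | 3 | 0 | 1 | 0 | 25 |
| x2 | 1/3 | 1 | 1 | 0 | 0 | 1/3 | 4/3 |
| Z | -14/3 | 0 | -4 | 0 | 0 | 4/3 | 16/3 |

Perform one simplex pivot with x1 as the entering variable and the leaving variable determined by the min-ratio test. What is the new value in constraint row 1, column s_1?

Ratio test on column x1 — row 1: (13/3)/(7/3) = 13/7; row 2: entry 0 ≤ 0; row 3: (4/3)/(1/3) = 4. Minimum is 13/7 at row 1 (s_1 leaves); pivot element 7/3.
Divide row 1 by 7/3; eliminate column x1 from the other rows.
In the new row 1, the s_1 entry is the old entry divided by the pivot: 1/(7/3) = 3/7.

3/7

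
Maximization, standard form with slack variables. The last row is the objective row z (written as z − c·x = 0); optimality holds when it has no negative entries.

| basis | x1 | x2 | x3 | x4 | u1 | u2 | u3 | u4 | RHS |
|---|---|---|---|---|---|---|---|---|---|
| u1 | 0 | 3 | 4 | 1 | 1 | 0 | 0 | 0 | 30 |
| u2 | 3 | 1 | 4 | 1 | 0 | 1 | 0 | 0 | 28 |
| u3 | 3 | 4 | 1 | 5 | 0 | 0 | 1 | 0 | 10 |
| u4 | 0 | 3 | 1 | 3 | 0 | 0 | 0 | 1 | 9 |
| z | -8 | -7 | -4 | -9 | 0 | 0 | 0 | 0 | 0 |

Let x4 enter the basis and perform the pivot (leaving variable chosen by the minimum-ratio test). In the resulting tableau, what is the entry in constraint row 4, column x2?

Ratio test on column x4 — row 1: 30/1 = 30; row 2: 28/1 = 28; row 3: 10/5 = 2; row 4: 9/3 = 3. Minimum is 2 at row 3 (u3 leaves); pivot element 5.
Divide row 3 by 5; eliminate column x4 from the other rows.
Row 4 update in column x2: 3 − 3·(4/5) = 3/5.

3/5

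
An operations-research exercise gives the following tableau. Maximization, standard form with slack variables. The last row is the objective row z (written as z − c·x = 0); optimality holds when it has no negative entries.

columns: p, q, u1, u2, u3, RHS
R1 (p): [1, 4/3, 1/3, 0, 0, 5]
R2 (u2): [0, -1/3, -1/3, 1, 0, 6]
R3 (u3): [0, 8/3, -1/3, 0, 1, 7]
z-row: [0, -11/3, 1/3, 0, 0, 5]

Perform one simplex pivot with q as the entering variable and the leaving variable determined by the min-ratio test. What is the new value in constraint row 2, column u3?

Ratio test on column q — row 1: 5/(4/3) = 15/4; row 2: entry -1/3 ≤ 0; row 3: 7/(8/3) = 21/8. Minimum is 21/8 at row 3 (u3 leaves); pivot element 8/3.
Divide row 3 by 8/3; eliminate column q from the other rows.
Row 2 update in column u3: 0 − (-1/3)·(3/8) = 1/8.

1/8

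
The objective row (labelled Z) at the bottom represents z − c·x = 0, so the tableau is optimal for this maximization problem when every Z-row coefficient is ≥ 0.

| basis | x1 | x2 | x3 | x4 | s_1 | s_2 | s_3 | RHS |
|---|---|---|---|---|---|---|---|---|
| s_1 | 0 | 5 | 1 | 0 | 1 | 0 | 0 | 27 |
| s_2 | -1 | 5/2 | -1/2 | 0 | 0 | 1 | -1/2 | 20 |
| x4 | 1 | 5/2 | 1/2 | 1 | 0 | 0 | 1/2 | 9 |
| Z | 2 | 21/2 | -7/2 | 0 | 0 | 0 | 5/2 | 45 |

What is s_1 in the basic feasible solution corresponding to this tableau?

27

s_1 is basic (row 1); its value is the RHS of that row, 27.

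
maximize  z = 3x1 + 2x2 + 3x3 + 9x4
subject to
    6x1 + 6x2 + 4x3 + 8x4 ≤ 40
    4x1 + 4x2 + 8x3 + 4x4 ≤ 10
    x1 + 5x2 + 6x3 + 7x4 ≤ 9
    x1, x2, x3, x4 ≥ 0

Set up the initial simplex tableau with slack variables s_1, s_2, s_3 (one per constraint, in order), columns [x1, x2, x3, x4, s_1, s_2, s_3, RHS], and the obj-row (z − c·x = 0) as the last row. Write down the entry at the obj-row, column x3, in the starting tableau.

The obj-row carries the negated objective coefficients: the x3 entry is -3.

-3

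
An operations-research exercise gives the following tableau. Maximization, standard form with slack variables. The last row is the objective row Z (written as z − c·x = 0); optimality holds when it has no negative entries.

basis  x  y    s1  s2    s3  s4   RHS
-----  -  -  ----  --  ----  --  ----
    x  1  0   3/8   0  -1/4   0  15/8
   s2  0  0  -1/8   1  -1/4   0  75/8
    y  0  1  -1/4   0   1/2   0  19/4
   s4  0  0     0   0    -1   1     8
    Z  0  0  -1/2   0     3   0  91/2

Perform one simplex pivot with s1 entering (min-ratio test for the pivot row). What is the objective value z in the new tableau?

Ratio test on column s1 — row 1: (15/8)/(3/8) = 5; row 2: entry -1/8 ≤ 0; row 3: entry -1/4 ≤ 0; row 4: entry 0 ≤ 0. Minimum is 5 at row 1 (x leaves); pivot element 3/8.
Pivot on row 1; the Z-row RHS becomes 91/2 − (-1/2)·5 = 48.

48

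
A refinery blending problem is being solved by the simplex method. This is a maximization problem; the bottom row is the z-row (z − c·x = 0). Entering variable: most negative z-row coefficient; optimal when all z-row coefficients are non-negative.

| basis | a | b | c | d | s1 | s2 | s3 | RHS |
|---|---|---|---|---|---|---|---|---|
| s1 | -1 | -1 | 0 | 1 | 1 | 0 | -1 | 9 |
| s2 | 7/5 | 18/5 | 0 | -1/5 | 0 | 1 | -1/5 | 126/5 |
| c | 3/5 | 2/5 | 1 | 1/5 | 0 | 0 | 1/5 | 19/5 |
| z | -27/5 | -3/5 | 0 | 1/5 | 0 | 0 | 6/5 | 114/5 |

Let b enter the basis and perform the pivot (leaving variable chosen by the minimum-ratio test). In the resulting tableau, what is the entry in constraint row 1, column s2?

Ratio test on column b — row 1: entry -1 ≤ 0; row 2: (126/5)/(18/5) = 7; row 3: (19/5)/(2/5) = 19/2. Minimum is 7 at row 2 (s2 leaves); pivot element 18/5.
Divide row 2 by 18/5; eliminate column b from the other rows.
Row 1 update in column s2: 0 − (-1)·(5/18) = 5/18.

5/18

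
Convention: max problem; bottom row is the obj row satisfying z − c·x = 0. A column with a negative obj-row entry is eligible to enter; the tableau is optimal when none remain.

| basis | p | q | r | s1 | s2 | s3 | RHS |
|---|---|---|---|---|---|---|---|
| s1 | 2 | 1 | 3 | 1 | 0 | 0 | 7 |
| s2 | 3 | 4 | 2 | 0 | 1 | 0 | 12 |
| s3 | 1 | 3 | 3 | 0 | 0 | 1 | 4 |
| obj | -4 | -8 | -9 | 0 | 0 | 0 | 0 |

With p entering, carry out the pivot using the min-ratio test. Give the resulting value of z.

Ratio test on column p — row 1: 7/2 = 7/2; row 2: 12/3 = 4; row 3: 4/1 = 4. Minimum is 7/2 at row 1 (s1 leaves); pivot element 2.
Pivot on row 1; the obj-row RHS becomes 0 − (-4)·(7/2) = 14.

14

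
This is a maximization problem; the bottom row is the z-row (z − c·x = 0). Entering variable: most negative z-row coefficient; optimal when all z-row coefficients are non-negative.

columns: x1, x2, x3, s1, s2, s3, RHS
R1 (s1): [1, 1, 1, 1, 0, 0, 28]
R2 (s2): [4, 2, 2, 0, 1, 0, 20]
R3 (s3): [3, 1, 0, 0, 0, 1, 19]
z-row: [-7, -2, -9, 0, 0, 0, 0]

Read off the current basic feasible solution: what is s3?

19

s3 is basic (row 3); its value is the RHS of that row, 19.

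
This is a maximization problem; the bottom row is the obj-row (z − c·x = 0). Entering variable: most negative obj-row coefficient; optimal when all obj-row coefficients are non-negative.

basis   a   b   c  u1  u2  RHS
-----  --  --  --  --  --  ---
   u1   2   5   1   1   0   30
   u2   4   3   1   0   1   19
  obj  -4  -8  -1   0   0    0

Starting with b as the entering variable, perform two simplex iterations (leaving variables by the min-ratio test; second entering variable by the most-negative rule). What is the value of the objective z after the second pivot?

338/7

Ratio test on column b — row 1: 30/5 = 6; row 2: 19/3 = 19/3. Minimum is 6 at row 1 (u1 leaves); pivot element 5.
Pivot on row 1; the obj-row RHS becomes 0 − (-8)·6 = 48.
Next entering variable (most negative obj-row entry -4/5): a.
Ratio test on column a — row 1: 6/(2/5) = 15; row 2: 1/(14/5) = 5/14. Minimum is 5/14 at row 2 (u2 leaves); pivot element 14/5.
After the second pivot the obj-row RHS is 48 − (-4/5)·(5/14) = 338/7.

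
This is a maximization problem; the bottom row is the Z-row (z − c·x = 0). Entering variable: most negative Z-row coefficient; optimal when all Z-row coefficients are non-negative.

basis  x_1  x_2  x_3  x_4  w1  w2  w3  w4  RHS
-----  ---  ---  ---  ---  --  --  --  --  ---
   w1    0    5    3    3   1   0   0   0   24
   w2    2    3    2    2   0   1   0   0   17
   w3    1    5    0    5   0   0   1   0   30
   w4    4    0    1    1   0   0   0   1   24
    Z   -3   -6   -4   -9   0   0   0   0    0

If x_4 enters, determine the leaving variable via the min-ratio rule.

Column x_4 entries and ratios — w1: 24/3 = 8; w2: 17/2 = 17/2; w3: 30/5 = 6; w4: 24/1 = 24.
Smallest ratio is 6 in the row of w3, so w3 leaves.

w3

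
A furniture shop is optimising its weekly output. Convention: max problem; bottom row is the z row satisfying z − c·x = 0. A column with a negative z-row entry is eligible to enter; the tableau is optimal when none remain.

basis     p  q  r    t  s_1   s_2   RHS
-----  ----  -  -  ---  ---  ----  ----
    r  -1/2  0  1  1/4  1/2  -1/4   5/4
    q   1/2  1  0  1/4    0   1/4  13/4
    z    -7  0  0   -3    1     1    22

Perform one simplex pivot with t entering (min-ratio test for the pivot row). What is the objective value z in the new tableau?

Ratio test on column t — row 1: (5/4)/(1/4) = 5; row 2: (13/4)/(1/4) = 13. Minimum is 5 at row 1 (r leaves); pivot element 1/4.
Pivot on row 1; the z-row RHS becomes 22 − (-3)·5 = 37.

37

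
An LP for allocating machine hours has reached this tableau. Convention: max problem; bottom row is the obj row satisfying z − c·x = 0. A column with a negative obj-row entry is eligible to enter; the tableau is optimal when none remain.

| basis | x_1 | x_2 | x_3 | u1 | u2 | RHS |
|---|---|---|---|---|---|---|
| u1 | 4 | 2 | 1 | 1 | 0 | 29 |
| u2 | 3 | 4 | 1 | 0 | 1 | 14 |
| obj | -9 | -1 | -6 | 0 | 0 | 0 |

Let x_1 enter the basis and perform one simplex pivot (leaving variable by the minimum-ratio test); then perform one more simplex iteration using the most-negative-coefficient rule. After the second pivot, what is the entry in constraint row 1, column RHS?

15

Ratio test on column x_1 — row 1: 29/4 = 29/4; row 2: 14/3 = 14/3. Minimum is 14/3 at row 2 (u2 leaves); pivot element 3.
Divide row 2 by 3; eliminate column x_1 from the other rows.
Second iteration: most negative obj-row entry is -3 in column x_3, so x_3 enters.
Ratio test on column x_3 — row 1: entry -1/3 ≤ 0; row 2: (14/3)/(1/3) = 14. Minimum is 14 at row 2 (x_1 leaves); pivot element 1/3.
Divide row 2 by 1/3; eliminate column x_3 from the other rows.
After both pivots, the entry at constraint row 1, column RHS is 15.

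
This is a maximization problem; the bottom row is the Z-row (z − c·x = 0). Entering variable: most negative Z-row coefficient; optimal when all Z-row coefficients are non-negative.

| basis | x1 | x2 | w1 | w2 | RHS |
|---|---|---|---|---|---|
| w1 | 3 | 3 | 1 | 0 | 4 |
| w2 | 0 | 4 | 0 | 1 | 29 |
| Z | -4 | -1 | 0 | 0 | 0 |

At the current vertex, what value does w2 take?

w2 is basic (row 2); its value is the RHS of that row, 29.

29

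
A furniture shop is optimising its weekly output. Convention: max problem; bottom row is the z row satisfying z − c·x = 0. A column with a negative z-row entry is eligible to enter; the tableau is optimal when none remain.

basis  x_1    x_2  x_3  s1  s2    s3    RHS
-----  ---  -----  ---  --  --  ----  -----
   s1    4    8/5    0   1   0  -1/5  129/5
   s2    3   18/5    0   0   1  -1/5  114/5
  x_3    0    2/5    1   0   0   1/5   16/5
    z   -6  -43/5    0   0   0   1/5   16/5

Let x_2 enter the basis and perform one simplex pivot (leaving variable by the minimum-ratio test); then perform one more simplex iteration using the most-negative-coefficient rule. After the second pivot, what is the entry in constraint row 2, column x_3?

1/4

Ratio test on column x_2 — row 1: (129/5)/(8/5) = 129/8; row 2: (114/5)/(18/5) = 19/3; row 3: (16/5)/(2/5) = 8. Minimum is 19/3 at row 2 (s2 leaves); pivot element 18/5.
Divide row 2 by 18/5; eliminate column x_2 from the other rows.
Second iteration: most negative z-row entry is -5/18 in column s3, so s3 enters.
Ratio test on column s3 — row 1: entry -1/9 ≤ 0; row 2: entry -1/18 ≤ 0; row 3: (2/3)/(2/9) = 3. Minimum is 3 at row 3 (x_3 leaves); pivot element 2/9.
Divide row 3 by 2/9; eliminate column s3 from the other rows.
After both pivots, the entry at constraint row 2, column x_3 is 1/4.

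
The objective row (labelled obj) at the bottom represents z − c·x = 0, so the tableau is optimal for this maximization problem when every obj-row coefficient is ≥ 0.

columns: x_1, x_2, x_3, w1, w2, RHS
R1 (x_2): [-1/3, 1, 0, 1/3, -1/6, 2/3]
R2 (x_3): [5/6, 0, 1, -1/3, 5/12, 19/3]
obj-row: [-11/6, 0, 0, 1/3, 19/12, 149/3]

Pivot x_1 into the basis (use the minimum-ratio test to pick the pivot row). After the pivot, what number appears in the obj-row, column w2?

5/2

Ratio test on column x_1 — row 1: entry -1/3 ≤ 0; row 2: (19/3)/(5/6) = 38/5. Minimum is 38/5 at row 2 (x_3 leaves); pivot element 5/6.
Divide row 2 by 5/6; eliminate column x_1 from the other rows.
obj-row update in column w2: 19/12 − (-11/6)·(1/2) = 5/2.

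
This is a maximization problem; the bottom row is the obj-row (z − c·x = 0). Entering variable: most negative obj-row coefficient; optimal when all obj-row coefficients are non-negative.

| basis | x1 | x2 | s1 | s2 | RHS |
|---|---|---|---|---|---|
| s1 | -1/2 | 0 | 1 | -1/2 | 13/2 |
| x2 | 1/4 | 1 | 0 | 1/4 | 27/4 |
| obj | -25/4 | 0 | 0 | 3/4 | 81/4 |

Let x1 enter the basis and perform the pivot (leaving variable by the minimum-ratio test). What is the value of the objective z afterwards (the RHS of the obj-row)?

189

Ratio test on column x1 — row 1: entry -1/2 ≤ 0; row 2: (27/4)/(1/4) = 27. Minimum is 27 at row 2 (x2 leaves); pivot element 1/4.
Pivot on row 2; the obj-row RHS becomes 81/4 − (-25/4)·27 = 189.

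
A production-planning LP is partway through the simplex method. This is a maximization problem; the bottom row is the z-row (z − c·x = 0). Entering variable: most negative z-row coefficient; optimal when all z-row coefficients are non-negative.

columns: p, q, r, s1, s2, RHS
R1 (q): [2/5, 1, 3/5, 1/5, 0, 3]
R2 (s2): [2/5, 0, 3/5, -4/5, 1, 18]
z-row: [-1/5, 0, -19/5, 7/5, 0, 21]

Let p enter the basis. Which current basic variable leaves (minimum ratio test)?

Column p entries and ratios — q: 3/(2/5) = 15/2; s2: 18/(2/5) = 45.
Smallest ratio is 15/2 in the row of q, so q leaves.

q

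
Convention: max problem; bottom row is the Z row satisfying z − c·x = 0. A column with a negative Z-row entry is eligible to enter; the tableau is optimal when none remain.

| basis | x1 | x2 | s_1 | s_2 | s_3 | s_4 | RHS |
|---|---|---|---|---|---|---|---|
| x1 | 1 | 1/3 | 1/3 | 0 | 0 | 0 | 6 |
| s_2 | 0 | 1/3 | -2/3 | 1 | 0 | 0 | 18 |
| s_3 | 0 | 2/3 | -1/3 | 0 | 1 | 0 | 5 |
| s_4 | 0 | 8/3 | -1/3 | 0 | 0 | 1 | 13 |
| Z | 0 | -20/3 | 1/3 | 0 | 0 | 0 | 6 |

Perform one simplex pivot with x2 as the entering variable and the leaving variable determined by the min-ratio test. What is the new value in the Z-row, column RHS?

77/2

Ratio test on column x2 — row 1: 6/(1/3) = 18; row 2: 18/(1/3) = 54; row 3: 5/(2/3) = 15/2; row 4: 13/(8/3) = 39/8. Minimum is 39/8 at row 4 (s_4 leaves); pivot element 8/3.
Divide row 4 by 8/3; eliminate column x2 from the other rows.
Z-row update in column RHS: 6 − (-20/3)·(39/8) = 77/2.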